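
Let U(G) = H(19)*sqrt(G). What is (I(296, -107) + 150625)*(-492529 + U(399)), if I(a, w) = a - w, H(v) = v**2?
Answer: -74385669812 + 54521108*sqrt(399) ≈ -7.3297e+10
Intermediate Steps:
U(G) = 361*sqrt(G) (U(G) = 19**2*sqrt(G) = 361*sqrt(G))
(I(296, -107) + 150625)*(-492529 + U(399)) = ((296 - 1*(-107)) + 150625)*(-492529 + 361*sqrt(399)) = ((296 + 107) + 150625)*(-492529 + 361*sqrt(399)) = (403 + 150625)*(-492529 + 361*sqrt(399)) = 151028*(-492529 + 361*sqrt(399)) = -74385669812 + 54521108*sqrt(399)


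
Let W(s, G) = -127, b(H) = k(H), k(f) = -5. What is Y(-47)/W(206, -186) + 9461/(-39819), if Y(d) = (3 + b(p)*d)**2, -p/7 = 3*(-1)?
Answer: -2256708983/5057013 ≈ -446.25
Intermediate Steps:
p = 21 (p = -21*(-1) = -7*(-3) = 21)
b(H) = -5
Y(d) = (3 - 5*d)**2
Y(-47)/W(206, -186) + 9461/(-39819) = (3 - 5*(-47))**2/(-127) + 9461/(-39819) = (3 + 235)**2*(-1/127) + 9461*(-1/39819) = 238**2*(-1/127) - 9461/39819 = 56644*(-1/127) - 9461/39819 = -56644/127 - 9461/39819 = -2256708983/5057013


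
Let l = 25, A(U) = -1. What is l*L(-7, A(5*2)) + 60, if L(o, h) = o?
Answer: -115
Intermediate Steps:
l*L(-7, A(5*2)) + 60 = 25*(-7) + 60 = -175 + 60 = -115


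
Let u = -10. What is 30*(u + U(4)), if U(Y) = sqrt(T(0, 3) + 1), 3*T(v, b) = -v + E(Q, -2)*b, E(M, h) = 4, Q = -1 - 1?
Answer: -300 + 30*sqrt(5) ≈ -232.92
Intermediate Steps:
Q = -2
T(v, b) = -v/3 + 4*b/3 (T(v, b) = (-v + 4*b)/3 = -v/3 + 4*b/3)
U(Y) = sqrt(5) (U(Y) = sqrt((-1/3*0 + (4/3)*3) + 1) = sqrt((0 + 4) + 1) = sqrt(4 + 1) = sqrt(5))
30*(u + U(4)) = 30*(-10 + sqrt(5)) = -300 + 30*sqrt(5)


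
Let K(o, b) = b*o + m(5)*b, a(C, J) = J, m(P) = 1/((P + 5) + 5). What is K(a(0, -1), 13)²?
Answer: 33124/225 ≈ 147.22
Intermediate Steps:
m(P) = 1/(10 + P) (m(P) = 1/((5 + P) + 5) = 1/(10 + P))
K(o, b) = b/15 + b*o (K(o, b) = b*o + b/(10 + 5) = b*o + b/15 = b/15 + b*o)
K(a(0, -1), 13)² = (13*(1/15 - 1))² = (13*(-14/15))² = (-182/15)² = 33124/225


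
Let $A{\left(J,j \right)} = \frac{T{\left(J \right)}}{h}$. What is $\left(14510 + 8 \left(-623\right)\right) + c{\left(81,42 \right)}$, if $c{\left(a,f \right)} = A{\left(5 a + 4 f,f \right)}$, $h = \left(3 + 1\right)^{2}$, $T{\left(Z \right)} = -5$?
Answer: $\frac{152411}{16} \approx 9525.7$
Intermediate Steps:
$h = 16$ ($h = 4^{2} = 16$)
$A{\left(J,j \right)} = - \frac{5}{16}$
$c{\left(a,f \right)} = - \frac{5}{16}$
$\left(14510 + 8 \left(-623\right)\right) + c{\left(81,42 \right)} = \left(14510 + 8 \left(-623\right)\right) - \frac{5}{16} = \left(14510 - 4984\right) - \frac{5}{16} = 9526 - \frac{5}{16} = \frac{152411}{16}$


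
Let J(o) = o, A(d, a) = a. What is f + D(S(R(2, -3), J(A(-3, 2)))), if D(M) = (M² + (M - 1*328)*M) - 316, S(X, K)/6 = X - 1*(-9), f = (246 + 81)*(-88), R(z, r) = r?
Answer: -38308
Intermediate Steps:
f = -28776 (f = 327*(-88) = -28776)
S(X, K) = 54 + 6*X (S(X, K) = 6*(X - 1*(-9)) = 6*(X + 9) = 6*(9 + X) = 54 + 6*X)
D(M) = -316 + M² + M*(-328 + M) (D(M) = (M² + (M - 328)*M) - 316 = (M² + (-328 + M)*M) - 316 = (M² + M*(-328 + M)) - 316 = -316 + M² + M*(-328 + M))
f + D(S(R(2, -3), J(A(-3, 2)))) = -28776 + (-316 - 328*(54 + 6*(-3)) + 2*(54 + 6*(-3))²) = -28776 + (-316 - 328*(54 - 18) + 2*(54 - 18)²) = -28776 + (-316 - 328*36 + 2*36²) = -28776 + (-316 - 11808 + 2*1296) = -28776 + (-316 - 11808 + 2592) = -28776 - 9532 = -38308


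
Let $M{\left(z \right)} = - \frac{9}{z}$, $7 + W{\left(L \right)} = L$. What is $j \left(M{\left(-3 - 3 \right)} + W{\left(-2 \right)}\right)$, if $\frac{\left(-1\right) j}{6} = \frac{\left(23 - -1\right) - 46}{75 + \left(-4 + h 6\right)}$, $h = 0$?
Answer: $- \frac{990}{71} \approx -13.944$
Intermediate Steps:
$W{\left(L \right)} = -7 + L$
$j = \frac{132}{71}$ ($j = - 6 \frac{\left(23 - -1\right) - 46}{75 + \left(-4 + 0 \cdot 6\right)} = - 6 \frac{\left(23 + 1\right) - 46}{75 + \left(-4 + 0\right)} = - 6 \frac{24 - 46}{75 - 4} = - 6 \left(- \frac{22}{71}\right) = - 6 \left(\left(-22\right) \frac{1}{71}\right) = \left(-6\right) \left(- \frac{22}{71}\right) = \frac{132}{71} \approx 1.8592$)
$j \left(M{\left(-3 - 3 \right)} + W{\left(-2 \right)}\right) = \frac{132 \left(- \frac{9}{-3 - 3} - 9\right)}{71} = \frac{132 \left(- \frac{9}{-6} - 9\right)}{71} = \frac{132 \left(\left(-9\right) \left(- \frac{1}{6}\right) - 9\right)}{71} = \frac{132 \left(\frac{3}{2} - 9\right)}{71} = \frac{132}{71} \left(- \frac{15}{2}\right) = - \frac{990}{71}$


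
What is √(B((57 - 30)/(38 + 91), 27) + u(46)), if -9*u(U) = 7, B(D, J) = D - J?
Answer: I*√458767/129 ≈ 5.2506*I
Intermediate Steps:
u(U) = -7/9 (u(U) = -⅑*7 = -7/9)
√(B((57 - 30)/(38 + 91), 27) + u(46)) = √(((57 - 30)/(38 + 91) - 1*27) - 7/9) = √((27/129 - 27) - 7/9) = √((27*(1/129) - 27) - 7/9) = √((9/43 - 27) - 7/9) = √(-1152/43 - 7/9) = √(-10669/387) = I*√458767/129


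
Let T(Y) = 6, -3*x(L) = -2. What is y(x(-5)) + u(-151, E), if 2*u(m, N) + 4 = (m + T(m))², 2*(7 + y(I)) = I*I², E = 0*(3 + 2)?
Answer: 567197/54 ≈ 10504.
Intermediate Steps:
x(L) = ⅔ (x(L) = -⅓*(-2) = ⅔)
E = 0 (E = 0*5 = 0)
y(I) = -7 + I³/2 (y(I) = -7 + (I*I²)/2 = -7 + I³/2)
u(m, N) = -2 + (6 + m)²/2 (u(m, N) = -2 + (m + 6)²/2 = -2 + (6 + m)²/2)
y(x(-5)) + u(-151, E) = (-7 + (⅔)³/2) + (-2 + (6 - 151)²/2) = (-7 + (½)*(8/27)) + (-2 + (½)*(-145)²) = (-7 + 4/27) + (-2 + (½)*21025) = -185/27 + (-2 + 21025/2) = -185/27 + 21021/2 = 567197/54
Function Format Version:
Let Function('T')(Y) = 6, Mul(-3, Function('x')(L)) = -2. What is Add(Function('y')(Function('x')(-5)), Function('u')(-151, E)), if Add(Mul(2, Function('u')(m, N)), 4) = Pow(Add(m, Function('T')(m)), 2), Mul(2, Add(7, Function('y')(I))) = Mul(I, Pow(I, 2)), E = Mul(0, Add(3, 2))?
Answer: Rational(567197, 54) ≈ 10504.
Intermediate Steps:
Function('x')(L) = Rational(2, 3) (Function('x')(L) = Mul(Rational(-1, 3), -2) = Rational(2, 3))
E = 0 (E = Mul(0, 5) = 0)
Function('y')(I) = Add(-7, Mul(Rational(1, 2), Pow(I, 3))) (Function('y')(I) = Add(-7, Mul(Rational(1, 2), Mul(I, Pow(I, 2)))) = Add(-7, Mul(Rational(1, 2), Pow(I, 3))))
Function('u')(m, N) = Add(-2, Mul(Rational(1, 2), Pow(Add(6, m), 2))) (Function('u')(m, N) = Add(-2, Mul(Rational(1, 2), Pow(Add(m, 6), 2))) = Add(-2, Mul(Rational(1, 2), Pow(Add(6, m), 2))))
Add(Function('y')(Function('x')(-5)), Function('u')(-151, E)) = Add(Add(-7, Mul(Rational(1, 2), Pow(Rational(2, 3), 3))), Add(-2, Mul(Rational(1, 2), Pow(Add(6, -151), 2)))) = Add(Add(-7, Mul(Rational(1, 2), Rational(8, 27))), Add(-2, Mul(Rational(1, 2), Pow(-145, 2)))) = Add(Add(-7, Rational(4, 27)), Add(-2, Mul(Rational(1, 2), 21025))) = Add(Rational(-185, 27), Add(-2, Rational(21025, 2))) = Add(Rational(-185, 27), Rational(21021, 2)) = Rational(567197, 54)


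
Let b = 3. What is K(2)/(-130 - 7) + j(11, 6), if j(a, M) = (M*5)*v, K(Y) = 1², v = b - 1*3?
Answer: -1/137 ≈ -0.0072993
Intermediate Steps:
v = 0 (v = 3 - 1*3 = 3 - 3 = 0)
K(Y) = 1
j(a, M) = 0 (j(a, M) = (M*5)*0 = (5*M)*0 = 0)
K(2)/(-130 - 7) + j(11, 6) = 1/(-130 - 7) + 0 = 1/(-137) + 0 = -1/137*1 + 0 = -1/137 + 0 = -1/137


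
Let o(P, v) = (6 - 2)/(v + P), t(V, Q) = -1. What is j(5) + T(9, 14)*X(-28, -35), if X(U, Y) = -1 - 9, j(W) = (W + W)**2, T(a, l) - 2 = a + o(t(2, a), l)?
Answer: -170/13 ≈ -13.077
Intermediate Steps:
o(P, v) = 4/(P + v)
T(a, l) = 2 + a + 4/(-1 + l) (T(a, l) = 2 + (a + 4/(-1 + l)) = 2 + a + 4/(-1 + l))
j(W) = 4*W**2 (j(W) = (2*W)**2 = 4*W**2)
X(U, Y) = -10
j(5) + T(9, 14)*X(-28, -35) = 4*5**2 + ((4 + (-1 + 14)*(2 + 9))/(-1 + 14))*(-10) = 4*25 + ((4 + 13*11)/13)*(-10) = 100 + ((4 + 143)/13)*(-10) = 100 + ((1/13)*147)*(-10) = 100 + (147/13)*(-10) = 100 - 1470/13 = -170/13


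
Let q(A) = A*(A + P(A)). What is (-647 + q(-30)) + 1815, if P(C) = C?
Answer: 2968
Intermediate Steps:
q(A) = 2*A² (q(A) = A*(A + A) = A*(2*A) = 2*A²)
(-647 + q(-30)) + 1815 = (-647 + 2*(-30)²) + 1815 = (-647 + 2*900) + 1815 = (-647 + 1800) + 1815 = 1153 + 1815 = 2968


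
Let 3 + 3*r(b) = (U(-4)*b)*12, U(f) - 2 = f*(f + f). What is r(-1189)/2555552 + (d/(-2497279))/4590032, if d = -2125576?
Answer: -115847048030629643/1830827883503106016 ≈ -0.063276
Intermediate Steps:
U(f) = 2 + 2*f² (U(f) = 2 + f*(f + f) = 2 + f*(2*f) = 2 + 2*f²)
r(b) = -1 + 136*b (r(b) = -1 + (((2 + 2*(-4)²)*b)*12)/3 = -1 + (((2 + 2*16)*b)*12)/3 = -1 + (((2 + 32)*b)*12)/3 = -1 + ((34*b)*12)/3 = -1 + (408*b)/3 = -1 + 136*b)
r(-1189)/2555552 + (d/(-2497279))/4590032 = (-1 + 136*(-1189))/2555552 - 2125576/(-2497279)/4590032 = (-1 - 161704)*(1/2555552) - 2125576*(-1/2497279)*(1/4590032) = -161705*1/2555552 + (2125576/2497279)*(1/4590032) = -161705/2555552 + 265697/1432823815366 = -115847048030629643/1830827883503106016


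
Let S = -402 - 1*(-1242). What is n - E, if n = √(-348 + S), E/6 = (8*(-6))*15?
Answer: 4320 + 2*√123 ≈ 4342.2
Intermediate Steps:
E = -4320 (E = 6*((8*(-6))*15) = 6*(-48*15) = 6*(-720) = -4320)
S = 840 (S = -402 + 1242 = 840)
n = 2*√123 (n = √(-348 + 840) = √492 = 2*√123 ≈ 22.181)
n - E = 2*√123 - 1*(-4320) = 2*√123 + 4320 = 4320 + 2*√123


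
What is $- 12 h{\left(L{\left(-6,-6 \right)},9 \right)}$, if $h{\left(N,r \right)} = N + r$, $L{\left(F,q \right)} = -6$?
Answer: $-36$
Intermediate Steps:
$- 12 h{\left(L{\left(-6,-6 \right)},9 \right)} = - 12 \left(-6 + 9\right) = \left(-12\right) 3 = -36$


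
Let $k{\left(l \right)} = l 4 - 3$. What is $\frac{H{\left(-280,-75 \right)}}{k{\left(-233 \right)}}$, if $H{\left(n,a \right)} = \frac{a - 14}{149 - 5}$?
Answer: $\frac{89}{134640} \approx 0.00066102$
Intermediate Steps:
$H{\left(n,a \right)} = - \frac{7}{72} + \frac{a}{144}$ ($H{\left(n,a \right)} = \frac{-14 + a}{144} = \left(-14 + a\right) \frac{1}{144} = - \frac{7}{72} + \frac{a}{144}$)
$k{\left(l \right)} = -3 + 4 l$ ($k{\left(l \right)} = 4 l - 3 = -3 + 4 l$)
$\frac{H{\left(-280,-75 \right)}}{k{\left(-233 \right)}} = \frac{- \frac{7}{72} + \frac{1}{144} \left(-75\right)}{-3 + 4 \left(-233\right)} = \frac{- \frac{7}{72} - \frac{25}{48}}{-3 - 932} = - \frac{89}{144 \left(-935\right)} = \left(- \frac{89}{144}\right) \left(- \frac{1}{935}\right) = \frac{89}{134640}$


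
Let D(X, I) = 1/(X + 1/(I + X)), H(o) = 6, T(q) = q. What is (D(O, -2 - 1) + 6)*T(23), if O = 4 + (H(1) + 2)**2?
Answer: 611593/4421 ≈ 138.34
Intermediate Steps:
O = 68 (O = 4 + (6 + 2)**2 = 4 + 8**2 = 4 + 64 = 68)
(D(O, -2 - 1) + 6)*T(23) = (((-2 - 1) + 68)/(1 + 68**2 + (-2 - 1)*68) + 6)*23 = ((-3 + 68)/(1 + 4624 - 3*68) + 6)*23 = (65/(1 + 4624 - 204) + 6)*23 = (65/4421 + 6)*23 = (26591/4421)*23 = 611593/4421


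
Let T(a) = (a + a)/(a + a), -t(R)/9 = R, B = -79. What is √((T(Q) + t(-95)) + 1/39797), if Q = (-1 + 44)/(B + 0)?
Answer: 3*√150637097189/39797 ≈ 29.257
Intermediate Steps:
t(R) = -9*R
Q = -43/79 (Q = (-1 + 44)/(-79 + 0) = 43/(-79) = 43*(-1/79) = -43/79 ≈ -0.54430)
T(a) = 1 (T(a) = (2*a)/((2*a)) = (2*a)*(1/(2*a)) = 1)
√((T(Q) + t(-95)) + 1/39797) = √((1 - 9*(-95)) + 1/39797) = √((1 + 855) + 1/39797) = √(856 + 1/39797) = √(34066233/39797) = 3*√150637097189/39797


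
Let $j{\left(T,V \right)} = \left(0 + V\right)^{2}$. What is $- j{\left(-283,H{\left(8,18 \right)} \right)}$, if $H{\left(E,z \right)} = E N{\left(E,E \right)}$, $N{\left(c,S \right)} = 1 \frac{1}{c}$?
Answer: $-1$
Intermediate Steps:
$N{\left(c,S \right)} = \frac{1}{c}$
$H{\left(E,z \right)} = 1$ ($H{\left(E,z \right)} = \frac{E}{E} = 1$)
$j{\left(T,V \right)} = V^{2}$
$- j{\left(-283,H{\left(8,18 \right)} \right)} = - 1^{2} = \left(-1\right) 1 = -1$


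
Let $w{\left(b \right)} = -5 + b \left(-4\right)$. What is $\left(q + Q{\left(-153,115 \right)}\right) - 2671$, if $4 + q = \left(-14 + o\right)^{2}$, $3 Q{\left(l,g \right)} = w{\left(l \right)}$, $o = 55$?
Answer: $- \frac{2375}{3} \approx -791.67$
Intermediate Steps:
$w{\left(b \right)} = -5 - 4 b$
$Q{\left(l,g \right)} = - \frac{5}{3} - \frac{4 l}{3}$ ($Q{\left(l,g \right)} = \frac{-5 - 4 l}{3} = - \frac{5}{3} - \frac{4 l}{3}$)
$q = 1677$ ($q = -4 + \left(-14 + 55\right)^{2} = -4 + 41^{2} = -4 + 1681 = 1677$)
$\left(q + Q{\left(-153,115 \right)}\right) - 2671 = \left(1677 - - \frac{607}{3}\right) - 2671 = \left(1677 + \left(- \frac{5}{3} + 204\right)\right) - 2671 = \left(1677 + \frac{607}{3}\right) - 2671 = \frac{5638}{3} - 2671 = - \frac{2375}{3}$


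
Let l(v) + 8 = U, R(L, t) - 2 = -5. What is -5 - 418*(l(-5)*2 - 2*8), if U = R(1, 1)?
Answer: 15879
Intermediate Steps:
R(L, t) = -3 (R(L, t) = 2 - 5 = -3)
U = -3
l(v) = -11 (l(v) = -8 - 3 = -11)
-5 - 418*(l(-5)*2 - 2*8) = -5 - 418*(-11*2 - 2*8) = -5 - 418*(-22 - 16) = -5 - 418*(-38) = -5 + 15884 = 15879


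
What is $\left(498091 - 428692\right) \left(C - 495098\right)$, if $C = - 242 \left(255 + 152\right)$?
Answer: $-41194691208$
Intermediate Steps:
$C = -98494$ ($C = \left(-242\right) 407 = -98494$)
$\left(498091 - 428692\right) \left(C - 495098\right) = \left(498091 - 428692\right) \left(-98494 - 495098\right) = 69399 \left(-593592\right) = -41194691208$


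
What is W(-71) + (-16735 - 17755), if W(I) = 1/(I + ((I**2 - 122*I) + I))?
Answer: -467718889/13561 ≈ -34490.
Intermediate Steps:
W(I) = 1/(I**2 - 120*I) (W(I) = 1/(I + (I**2 - 121*I)) = 1/(I**2 - 120*I))
W(-71) + (-16735 - 17755) = 1/((-71)*(-120 - 71)) + (-16735 - 17755) = -1/71/(-191) - 34490 = -1/71*(-1/191) - 34490 = 1/13561 - 34490 = -467718889/13561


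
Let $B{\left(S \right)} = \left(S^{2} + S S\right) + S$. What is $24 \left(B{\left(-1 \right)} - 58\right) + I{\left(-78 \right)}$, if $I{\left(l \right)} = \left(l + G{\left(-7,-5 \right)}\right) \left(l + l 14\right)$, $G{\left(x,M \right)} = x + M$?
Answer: $103932$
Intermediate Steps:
$G{\left(x,M \right)} = M + x$
$B{\left(S \right)} = S + 2 S^{2}$ ($B{\left(S \right)} = \left(S^{2} + S^{2}\right) + S = 2 S^{2} + S = S + 2 S^{2}$)
$I{\left(l \right)} = 15 l \left(-12 + l\right)$ ($I{\left(l \right)} = \left(l - 12\right) \left(l + l 14\right) = \left(l - 12\right) \left(l + 14 l\right) = \left(-12 + l\right) 15 l = 15 l \left(-12 + l\right)$)
$24 \left(B{\left(-1 \right)} - 58\right) + I{\left(-78 \right)} = 24 \left(- (1 + 2 \left(-1\right)) - 58\right) + 15 \left(-78\right) \left(-12 - 78\right) = 24 \left(- (1 - 2) - 58\right) + 15 \left(-78\right) \left(-90\right) = 24 \left(\left(-1\right) \left(-1\right) - 58\right) + 105300 = 24 \left(1 - 58\right) + 105300 = 24 \left(-57\right) + 105300 = -1368 + 105300 = 103932$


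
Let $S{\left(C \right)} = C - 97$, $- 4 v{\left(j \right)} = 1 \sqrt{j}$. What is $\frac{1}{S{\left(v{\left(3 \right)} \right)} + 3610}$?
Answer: $\frac{18736}{65819567} + \frac{4 \sqrt{3}}{197458701} \approx 0.00028469$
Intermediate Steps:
$v{\left(j \right)} = - \frac{\sqrt{j}}{4}$ ($v{\left(j \right)} = - \frac{1 \sqrt{j}}{4} = - \frac{\sqrt{j}}{4}$)
$S{\left(C \right)} = -97 + C$
$\frac{1}{S{\left(v{\left(3 \right)} \right)} + 3610} = \frac{1}{\left(-97 - \frac{\sqrt{3}}{4}\right) + 3610} = \frac{1}{3513 - \frac{\sqrt{3}}{4}}$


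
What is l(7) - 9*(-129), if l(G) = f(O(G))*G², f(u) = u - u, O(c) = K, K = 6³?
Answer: 1161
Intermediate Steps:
K = 216
O(c) = 216
f(u) = 0
l(G) = 0 (l(G) = 0*G² = 0)
l(7) - 9*(-129) = 0 - 9*(-129) = 0 + 1161 = 1161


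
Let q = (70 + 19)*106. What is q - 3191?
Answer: 6243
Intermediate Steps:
q = 9434 (q = 89*106 = 9434)
q - 3191 = 9434 - 3191 = 6243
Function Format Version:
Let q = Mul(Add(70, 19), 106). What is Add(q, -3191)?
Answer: 6243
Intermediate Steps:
q = 9434 (q = Mul(89, 106) = 9434)
Add(q, -3191) = Add(9434, -3191) = 6243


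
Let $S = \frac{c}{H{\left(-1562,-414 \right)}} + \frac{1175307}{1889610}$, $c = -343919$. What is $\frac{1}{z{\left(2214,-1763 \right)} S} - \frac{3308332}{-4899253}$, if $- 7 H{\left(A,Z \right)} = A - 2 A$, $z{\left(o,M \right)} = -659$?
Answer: $\frac{826826213392279040481}{1224434763573177385894} \approx 0.67527$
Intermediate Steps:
$H{\left(A,Z \right)} = \frac{A}{7}$ ($H{\left(A,Z \right)} = - \frac{A - 2 A}{7} = - \frac{\left(-1\right) A}{7} = \frac{A}{7}$)
$S = \frac{379245441722}{245964235}$ ($S = - \frac{343919}{\frac{1}{7} \left(-1562\right)} + \frac{1175307}{1889610} = - \frac{343919}{- \frac{1562}{7}} + 1175307 \cdot \frac{1}{1889610} = \left(-343919\right) \left(- \frac{7}{1562}\right) + \frac{391769}{629870} = \frac{2407433}{1562} + \frac{391769}{629870} = \frac{379245441722}{245964235} \approx 1541.9$)
$\frac{1}{z{\left(2214,-1763 \right)} S} - \frac{3308332}{-4899253} = \frac{1}{\left(-659\right) \frac{379245441722}{245964235}} - \frac{3308332}{-4899253} = \left(- \frac{1}{659}\right) \frac{245964235}{379245441722} - - \frac{3308332}{4899253} = - \frac{245964235}{249922746094798} + \frac{3308332}{4899253} = \frac{826826213392279040481}{1224434763573177385894}$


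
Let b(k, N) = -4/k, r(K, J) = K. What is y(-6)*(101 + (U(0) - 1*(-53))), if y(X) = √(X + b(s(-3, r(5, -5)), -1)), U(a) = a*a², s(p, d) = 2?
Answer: 308*I*√2 ≈ 435.58*I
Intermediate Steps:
U(a) = a³
y(X) = √(-2 + X) (y(X) = √(X - 4/2) = √(X - 4*½) = √(X - 2) = √(-2 + X))
y(-6)*(101 + (U(0) - 1*(-53))) = √(-2 - 6)*(101 + (0³ - 1*(-53))) = √(-8)*(101 + (0 + 53)) = (2*I*√2)*(101 + 53) = (2*I*√2)*154 = 308*I*√2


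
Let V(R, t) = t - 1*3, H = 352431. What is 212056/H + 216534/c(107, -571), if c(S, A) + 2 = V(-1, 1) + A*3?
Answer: -75949194002/605124027 ≈ -125.51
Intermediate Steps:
V(R, t) = -3 + t (V(R, t) = t - 3 = -3 + t)
c(S, A) = -4 + 3*A (c(S, A) = -2 + ((-3 + 1) + A*3) = -2 + (-2 + 3*A) = -4 + 3*A)
212056/H + 216534/c(107, -571) = 212056/352431 + 216534/(-4 + 3*(-571)) = 212056*(1/352431) + 216534/(-4 - 1713) = 212056/352431 + 216534/(-1717) = 212056/352431 + 216534*(-1/1717) = 212056/352431 - 216534/1717 = -75949194002/605124027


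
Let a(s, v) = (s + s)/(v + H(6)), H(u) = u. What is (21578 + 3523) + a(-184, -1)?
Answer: 125137/5 ≈ 25027.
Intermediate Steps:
a(s, v) = 2*s/(6 + v) (a(s, v) = (s + s)/(v + 6) = (2*s)/(6 + v) = 2*s/(6 + v))
(21578 + 3523) + a(-184, -1) = (21578 + 3523) + 2*(-184)/(6 - 1) = 25101 + 2*(-184)/5 = 25101 + 2*(-184)*(⅕) = 25101 - 368/5 = 125137/5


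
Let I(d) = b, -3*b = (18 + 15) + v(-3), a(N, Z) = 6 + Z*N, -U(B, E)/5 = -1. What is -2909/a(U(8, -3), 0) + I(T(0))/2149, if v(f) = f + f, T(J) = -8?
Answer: -6251495/12894 ≈ -484.84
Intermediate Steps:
U(B, E) = 5 (U(B, E) = -5*(-1) = 5)
a(N, Z) = 6 + N*Z
v(f) = 2*f
b = -9 (b = -((18 + 15) + 2*(-3))/3 = -(33 - 6)/3 = -1/3*27 = -9)
I(d) = -9
-2909/a(U(8, -3), 0) + I(T(0))/2149 = -2909/(6 + 5*0) - 9/2149 = -2909/(6 + 0) - 9*1/2149 = -2909/6 - 9/2149 = -6251495/12894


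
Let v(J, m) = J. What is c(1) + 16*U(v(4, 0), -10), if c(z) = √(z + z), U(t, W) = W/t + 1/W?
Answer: -208/5 + √2 ≈ -40.186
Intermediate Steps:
U(t, W) = 1/W + W/t (U(t, W) = W/t + 1/W = 1/W + W/t)
c(z) = √2*√z (c(z) = √(2*z) = √2*√z)
c(1) + 16*U(v(4, 0), -10) = √2*√1 + 16*(1/(-10) - 10/4) = √2*1 + 16*(-⅒ - 10*¼) = √2 + 16*(-⅒ - 5/2) = √2 + 16*(-13/5) = √2 - 208/5 = -208/5 + √2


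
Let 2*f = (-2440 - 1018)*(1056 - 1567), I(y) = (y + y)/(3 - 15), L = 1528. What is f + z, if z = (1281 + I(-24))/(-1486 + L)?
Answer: 37109083/42 ≈ 8.8355e+5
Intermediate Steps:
I(y) = -y/6 (I(y) = (2*y)/(-12) = (2*y)*(-1/12) = -y/6)
f = 883519 (f = ((-2440 - 1018)*(1056 - 1567))/2 = (-3458*(-511))/2 = (½)*1767038 = 883519)
z = 1285/42 (z = (1281 - ⅙*(-24))/(-1486 + 1528) = (1281 + 4)/42 = 1285*(1/42) = 1285/42 ≈ 30.595)
f + z = 883519 + 1285/42 = 37109083/42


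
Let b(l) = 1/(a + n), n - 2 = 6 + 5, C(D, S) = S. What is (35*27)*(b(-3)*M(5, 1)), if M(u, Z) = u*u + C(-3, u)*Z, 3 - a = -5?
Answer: 1350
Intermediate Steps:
a = 8 (a = 3 - 1*(-5) = 3 + 5 = 8)
n = 13 (n = 2 + (6 + 5) = 2 + 11 = 13)
b(l) = 1/21 (b(l) = 1/(8 + 13) = 1/21)
M(u, Z) = u² + Z*u (M(u, Z) = u*u + u*Z = u² + Z*u)
(35*27)*(b(-3)*M(5, 1)) = (35*27)*((5*(1 + 5))/21) = 945*((5*6)/21) = 945*((1/21)*30) = 945*(10/7) = 1350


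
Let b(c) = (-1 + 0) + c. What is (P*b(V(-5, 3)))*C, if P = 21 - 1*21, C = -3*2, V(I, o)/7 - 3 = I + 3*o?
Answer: 0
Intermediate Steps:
V(I, o) = 21 + 7*I + 21*o (V(I, o) = 21 + 7*(I + 3*o) = 21 + (7*I + 21*o) = 21 + 7*I + 21*o)
C = -6
b(c) = -1 + c
P = 0 (P = 21 - 21 = 0)
(P*b(V(-5, 3)))*C = (0*(-1 + (21 + 7*(-5) + 21*3)))*(-6) = (0*(-1 + (21 - 35 + 63)))*(-6) = (0*(-1 + 49))*(-6) = (0*48)*(-6) = 0*(-6) = 0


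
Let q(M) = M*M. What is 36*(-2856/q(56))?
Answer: -459/14 ≈ -32.786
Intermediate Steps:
q(M) = M**2
36*(-2856/q(56)) = 36*(-2856/(56**2)) = 36*(-2856/3136) = 36*(-2856*1/3136) = 36*(-51/56) = -459/14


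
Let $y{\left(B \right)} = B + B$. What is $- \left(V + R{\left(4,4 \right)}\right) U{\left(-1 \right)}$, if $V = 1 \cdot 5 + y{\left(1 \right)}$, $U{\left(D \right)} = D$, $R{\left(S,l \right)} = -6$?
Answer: $1$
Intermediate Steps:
$y{\left(B \right)} = 2 B$
$V = 7$ ($V = 1 \cdot 5 + 2 \cdot 1 = 5 + 2 = 7$)
$- \left(V + R{\left(4,4 \right)}\right) U{\left(-1 \right)} = - \left(7 - 6\right) \left(-1\right) = - 1 \left(-1\right) = \left(-1\right) \left(-1\right) = 1$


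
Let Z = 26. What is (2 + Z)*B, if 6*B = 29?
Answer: 406/3 ≈ 135.33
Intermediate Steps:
B = 29/6 (B = (⅙)*29 = 29/6 ≈ 4.8333)
(2 + Z)*B = (2 + 26)*(29/6) = 28*(29/6) = 406/3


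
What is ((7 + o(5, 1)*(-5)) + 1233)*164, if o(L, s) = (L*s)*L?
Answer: 182860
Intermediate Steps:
o(L, s) = s*L²
((7 + o(5, 1)*(-5)) + 1233)*164 = ((7 + (1*5²)*(-5)) + 1233)*164 = ((7 + (1*25)*(-5)) + 1233)*164 = ((7 + 25*(-5)) + 1233)*164 = ((7 - 125) + 1233)*164 = (-118 + 1233)*164 = 1115*164 = 182860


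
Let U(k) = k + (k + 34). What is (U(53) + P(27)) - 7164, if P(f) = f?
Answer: -6997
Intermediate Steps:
U(k) = 34 + 2*k (U(k) = k + (34 + k) = 34 + 2*k)
(U(53) + P(27)) - 7164 = ((34 + 2*53) + 27) - 7164 = ((34 + 106) + 27) - 7164 = (140 + 27) - 7164 = 167 - 7164 = -6997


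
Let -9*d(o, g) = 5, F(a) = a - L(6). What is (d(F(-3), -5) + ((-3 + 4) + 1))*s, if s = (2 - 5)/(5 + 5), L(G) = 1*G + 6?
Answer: -13/30 ≈ -0.43333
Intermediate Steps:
L(G) = 6 + G (L(G) = G + 6 = 6 + G)
F(a) = -12 + a (F(a) = a - (6 + 6) = a - 1*12 = a - 12 = -12 + a)
d(o, g) = -5/9 (d(o, g) = -⅑*5 = -5/9)
s = -3/10 ≈ -0.30000
(d(F(-3), -5) + ((-3 + 4) + 1))*s = (-5/9 + ((-3 + 4) + 1))*(-3/10) = (-5/9 + (1 + 1))*(-3/10) = (-5/9 + 2)*(-3/10) = (13/9)*(-3/10) = -13/30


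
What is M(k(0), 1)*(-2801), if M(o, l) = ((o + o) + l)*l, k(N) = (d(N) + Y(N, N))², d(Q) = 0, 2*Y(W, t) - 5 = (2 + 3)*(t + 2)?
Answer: -635827/2 ≈ -3.1791e+5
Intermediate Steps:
Y(W, t) = 15/2 + 5*t/2 (Y(W, t) = 5/2 + ((2 + 3)*(t + 2))/2 = 5/2 + (5*(2 + t))/2 = 5/2 + (10 + 5*t)/2 = 5/2 + (5 + 5*t/2) = 15/2 + 5*t/2)
k(N) = (15/2 + 5*N/2)² (k(N) = (0 + (15/2 + 5*N/2))² = (15/2 + 5*N/2)²)
M(o, l) = l*(l + 2*o) (M(o, l) = (2*o + l)*l = (l + 2*o)*l = l*(l + 2*o))
M(k(0), 1)*(-2801) = (1*(1 + 2*(25*(3 + 0)²/4)))*(-2801) = (1*(1 + 2*((25/4)*3²)))*(-2801) = (1*(1 + 2*((25/4)*9)))*(-2801) = (1*(1 + 2*(225/4)))*(-2801) = (1*(1 + 225/2))*(-2801) = (1*(227/2))*(-2801) = (227/2)*(-2801) = -635827/2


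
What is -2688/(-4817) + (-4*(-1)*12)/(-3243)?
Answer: 2828656/5207177 ≈ 0.54322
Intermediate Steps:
-2688/(-4817) + (-4*(-1)*12)/(-3243) = -2688*(-1/4817) + (4*12)*(-1/3243) = 2688/4817 + 48*(-1/3243) = 2688/4817 - 16/1081 = 2828656/5207177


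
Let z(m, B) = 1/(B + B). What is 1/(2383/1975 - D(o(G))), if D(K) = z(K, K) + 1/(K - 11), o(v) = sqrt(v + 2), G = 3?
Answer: 588852175/747446899 + 41346625*sqrt(5)/747446899 ≈ 0.91151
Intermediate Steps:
o(v) = sqrt(2 + v)
z(m, B) = 1/(2*B)
D(K) = 1/(-11 + K) + 1/(2*K) (D(K) = 1/(2*K) + 1/(K - 11) = 1/(2*K) + 1/(-11 + K) = 1/(-11 + K) + 1/(2*K))
1/(2383/1975 - D(o(G))) = 1/(2383/1975 - (-11 + 3*sqrt(2 + 3))/(2*(sqrt(2 + 3))*(-11 + sqrt(2 + 3)))) = 1/(2383*(1/1975) - (-11 + 3*sqrt(5))/(2*(sqrt(5))*(-11 + sqrt(5)))) = 1/(2383/1975 - sqrt(5)/5*(-11 + 3*sqrt(5))/(2*(-11 + sqrt(5)))) = 1/(2383/1975 - sqrt(5)*(-11 + 3*sqrt(5))/(10*(-11 + sqrt(5))))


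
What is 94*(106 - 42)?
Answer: 6016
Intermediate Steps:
94*(106 - 42) = 94*64 = 6016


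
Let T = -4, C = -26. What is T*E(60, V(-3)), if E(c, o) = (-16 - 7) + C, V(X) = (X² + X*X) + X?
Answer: 196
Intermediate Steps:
V(X) = X + 2*X² (V(X) = (X² + X²) + X = 2*X² + X = X + 2*X²)
E(c, o) = -49 (E(c, o) = (-16 - 7) - 26 = -23 - 26 = -49)
T*E(60, V(-3)) = -4*(-49) = 196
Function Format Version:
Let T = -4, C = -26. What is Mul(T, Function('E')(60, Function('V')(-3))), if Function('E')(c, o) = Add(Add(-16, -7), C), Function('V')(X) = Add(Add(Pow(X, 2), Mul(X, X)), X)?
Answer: 196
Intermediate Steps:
Function('V')(X) = Add(X, Mul(2, Pow(X, 2))) (Function('V')(X) = Add(Add(Pow(X, 2), Pow(X, 2)), X) = Add(Mul(2, Pow(X, 2)), X) = Add(X, Mul(2, Pow(X, 2))))
Function('E')(c, o) = -49 (Function('E')(c, o) = Add(Add(-16, -7), -26) = Add(-23, -26) = -49)
Mul(T, Function('E')(60, Function('V')(-3))) = Mul(-4, -49) = 196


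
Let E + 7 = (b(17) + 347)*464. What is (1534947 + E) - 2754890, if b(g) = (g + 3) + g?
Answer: -1041774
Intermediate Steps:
b(g) = 3 + 2*g (b(g) = (3 + g) + g = 3 + 2*g)
E = 178169 (E = -7 + ((3 + 2*17) + 347)*464 = -7 + ((3 + 34) + 347)*464 = -7 + (37 + 347)*464 = -7 + 384*464 = -7 + 178176 = 178169)
(1534947 + E) - 2754890 = (1534947 + 178169) - 2754890 = 1713116 - 2754890 = -1041774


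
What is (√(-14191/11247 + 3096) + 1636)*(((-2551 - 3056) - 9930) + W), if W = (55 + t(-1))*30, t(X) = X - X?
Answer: -22719132 - 4629*√740016903/163 ≈ -2.3492e+7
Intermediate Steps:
t(X) = 0
W = 1650 (W = (55 + 0)*30 = 55*30 = 1650)
(√(-14191/11247 + 3096) + 1636)*(((-2551 - 3056) - 9930) + W) = (√(-14191/11247 + 3096) + 1636)*(((-2551 - 3056) - 9930) + 1650) = (√(-14191*1/11247 + 3096) + 1636)*((-5607 - 9930) + 1650) = (√(-617/489 + 3096) + 1636)*(-15537 + 1650) = (√(1513327/489) + 1636)*(-13887) = (√740016903/489 + 1636)*(-13887) = (1636 + √740016903/489)*(-13887) = -22719132 - 4629*√740016903/163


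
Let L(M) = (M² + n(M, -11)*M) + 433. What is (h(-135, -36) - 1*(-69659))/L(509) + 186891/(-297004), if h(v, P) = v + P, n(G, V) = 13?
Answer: -709738409/1927852964 ≈ -0.36815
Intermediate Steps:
h(v, P) = P + v
L(M) = 433 + M² + 13*M (L(M) = (M² + 13*M) + 433 = 433 + M² + 13*M)
(h(-135, -36) - 1*(-69659))/L(509) + 186891/(-297004) = ((-36 - 135) - 1*(-69659))/(433 + 509² + 13*509) + 186891/(-297004) = (-171 + 69659)/(433 + 259081 + 6617) + 186891*(-1/297004) = 69488/266131 - 186891/297004 = -709738409/1927852964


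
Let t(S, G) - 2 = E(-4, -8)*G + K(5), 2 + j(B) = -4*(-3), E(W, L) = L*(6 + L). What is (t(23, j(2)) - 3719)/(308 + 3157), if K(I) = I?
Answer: -1184/1155 ≈ -1.0251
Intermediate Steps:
j(B) = 10 (j(B) = -2 - 4*(-3) = -2 + 12 = 10)
t(S, G) = 7 + 16*G (t(S, G) = 2 + ((-8*(6 - 8))*G + 5) = 2 + ((-8*(-2))*G + 5) = 2 + (16*G + 5) = 2 + (5 + 16*G) = 7 + 16*G)
(t(23, j(2)) - 3719)/(308 + 3157) = ((7 + 16*10) - 3719)/(308 + 3157) = ((7 + 160) - 3719)/3465 = (167 - 3719)*(1/3465) = -3552*1/3465 = -1184/1155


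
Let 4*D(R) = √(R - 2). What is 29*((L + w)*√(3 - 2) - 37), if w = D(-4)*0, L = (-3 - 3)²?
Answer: -29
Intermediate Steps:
D(R) = √(-2 + R)/4 (D(R) = √(R - 2)/4 = √(-2 + R)/4)
L = 36 (L = (-6)² = 36)
w = 0 (w = (√(-2 - 4)/4)*0 = (√(-6)/4)*0 = ((I*√6)/4)*0 = (I*√6/4)*0 = 0)
29*((L + w)*√(3 - 2) - 37) = 29*((36 + 0)*√(3 - 2) - 37) = 29*(36*√1 - 37) = 29*(36*1 - 37) = 29*(36 - 37) = 29*(-1) = -29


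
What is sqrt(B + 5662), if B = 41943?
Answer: sqrt(47605) ≈ 218.19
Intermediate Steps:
sqrt(B + 5662) = sqrt(41943 + 5662) = sqrt(47605)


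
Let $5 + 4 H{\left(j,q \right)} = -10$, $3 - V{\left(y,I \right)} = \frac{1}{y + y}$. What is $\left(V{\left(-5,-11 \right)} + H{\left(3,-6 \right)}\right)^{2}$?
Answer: $\frac{169}{400} \approx 0.4225$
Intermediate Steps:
$V{\left(y,I \right)} = 3 - \frac{1}{2 y}$ ($V{\left(y,I \right)} = 3 - \frac{1}{y + y} = 3 - \frac{1}{2 y}$)
$H{\left(j,q \right)} = - \frac{15}{4}$ ($H{\left(j,q \right)} = - \frac{5}{4} + \frac{1}{4} \left(-10\right) = - \frac{5}{4} - \frac{5}{2} = - \frac{15}{4}$)
$\left(V{\left(-5,-11 \right)} + H{\left(3,-6 \right)}\right)^{2} = \left(\left(3 - \frac{1}{2 \left(-5\right)}\right) - \frac{15}{4}\right)^{2} = \left(\left(3 - - \frac{1}{10}\right) - \frac{15}{4}\right)^{2} = \left(\left(3 + \frac{1}{10}\right) - \frac{15}{4}\right)^{2} = \left(\frac{31}{10} - \frac{15}{4}\right)^{2} = \left(- \frac{13}{20}\right)^{2} = \frac{169}{400}$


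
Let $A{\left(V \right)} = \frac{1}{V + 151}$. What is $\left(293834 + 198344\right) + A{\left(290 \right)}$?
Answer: $\frac{217050499}{441} \approx 4.9218 \cdot 10^{5}$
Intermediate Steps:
$A{\left(V \right)} = \frac{1}{151 + V}$
$\left(293834 + 198344\right) + A{\left(290 \right)} = \left(293834 + 198344\right) + \frac{1}{151 + 290} = 492178 + \frac{1}{441} = \frac{217050499}{441}$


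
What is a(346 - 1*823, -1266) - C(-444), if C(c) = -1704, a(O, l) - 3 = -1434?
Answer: 273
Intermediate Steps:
a(O, l) = -1431 (a(O, l) = 3 - 1434 = -1431)
a(346 - 1*823, -1266) - C(-444) = -1431 - 1*(-1704) = -1431 + 1704 = 273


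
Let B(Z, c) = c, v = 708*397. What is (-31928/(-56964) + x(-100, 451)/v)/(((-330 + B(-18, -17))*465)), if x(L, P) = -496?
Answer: -62124586/17940898029255 ≈ -3.4627e-6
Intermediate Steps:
v = 281076
(-31928/(-56964) + x(-100, 451)/v)/(((-330 + B(-18, -17))*465)) = (-31928/(-56964) - 496/281076)/(((-330 - 17)*465)) = (-31928*(-1/56964) - 496*1/281076)/((-347*465)) = (7982/14241 - 124/70269)/(-161355) = (62124586/111188981)*(-1/161355) = -62124586/17940898029255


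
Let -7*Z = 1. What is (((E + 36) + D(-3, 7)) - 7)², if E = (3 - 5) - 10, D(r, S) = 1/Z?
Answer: 100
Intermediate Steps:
Z = -⅐ (Z = -⅐*1 = -⅐ ≈ -0.14286)
D(r, S) = -7 (D(r, S) = 1/(-⅐) = -7)
E = -12 (E = -2 - 10 = -12)
(((E + 36) + D(-3, 7)) - 7)² = (((-12 + 36) - 7) - 7)² = ((24 - 7) - 7)² = (17 - 7)² = 10² = 100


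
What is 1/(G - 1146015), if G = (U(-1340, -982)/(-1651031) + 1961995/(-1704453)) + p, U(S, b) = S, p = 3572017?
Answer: 2814104741043/6827020492949200261 ≈ 4.1220e-7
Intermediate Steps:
G = 10052026737755593906/2814104741043 (G = (-1340/(-1651031) + 1961995/(-1704453)) + 3572017 = (-1340*(-1/1651031) + 1961995*(-1/1704453)) + 3572017 = (1340/1651031 - 1961995/1704453) + 3572017 = -3237030599825/2814104741043 + 3572017 = 10052026737755593906/2814104741043 ≈ 3.5720e+6)
1/(G - 1146015) = 1/(10052026737755593906/2814104741043 - 1146015) = 1/(6827020492949200261/2814104741043) = 2814104741043/6827020492949200261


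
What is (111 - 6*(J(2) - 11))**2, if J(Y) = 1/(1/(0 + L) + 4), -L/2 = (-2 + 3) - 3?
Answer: 8910225/289 ≈ 30831.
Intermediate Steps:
L = 4 (L = -2*((-2 + 3) - 3) = -2*(1 - 3) = -2*(-2) = 4)
J(Y) = 4/17 (J(Y) = 1/(1/(0 + 4) + 4) = 1/(1/4 + 4) = 1/(17/4) = 4/17)
(111 - 6*(J(2) - 11))**2 = (111 - 6*(4/17 - 11))**2 = (111 - 6*(-183/17))**2 = (111 + 1098/17)**2 = (2985/17)**2 = 8910225/289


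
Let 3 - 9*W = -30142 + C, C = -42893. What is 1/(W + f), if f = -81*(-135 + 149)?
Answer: 3/20944 ≈ 0.00014324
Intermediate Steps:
W = 24346/3 (W = 1/3 - (-30142 - 42893)/9 = 1/3 - 1/9*(-73035) = 1/3 + 8115 = 24346/3 ≈ 8115.3)
f = -1134 (f = -81*14 = -1134)
1/(W + f) = 1/(24346/3 - 1134) = 1/(20944/3) = 3/20944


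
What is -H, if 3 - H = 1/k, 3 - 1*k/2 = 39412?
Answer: -236455/78818 ≈ -3.0000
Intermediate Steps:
k = -78818 (k = 6 - 2*39412 = 6 - 78824 = -78818)
H = 236455/78818 (H = 3 - 1/(-78818) = 3 - 1*(-1/78818) = 3 + 1/78818 = 236455/78818 ≈ 3.0000)
-H = -1*236455/78818 = -236455/78818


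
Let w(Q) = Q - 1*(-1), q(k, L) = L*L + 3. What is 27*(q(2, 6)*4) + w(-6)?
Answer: 4207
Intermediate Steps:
q(k, L) = 3 + L² (q(k, L) = L² + 3 = 3 + L²)
w(Q) = 1 + Q (w(Q) = Q + 1 = 1 + Q)
27*(q(2, 6)*4) + w(-6) = 27*((3 + 6²)*4) + (1 - 6) = 27*((3 + 36)*4) - 5 = 27*(39*4) - 5 = 27*156 - 5 = 4212 - 5 = 4207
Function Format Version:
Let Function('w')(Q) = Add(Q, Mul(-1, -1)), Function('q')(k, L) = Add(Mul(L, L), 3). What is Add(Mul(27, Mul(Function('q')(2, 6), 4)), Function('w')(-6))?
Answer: 4207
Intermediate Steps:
Function('q')(k, L) = Add(3, Pow(L, 2)) (Function('q')(k, L) = Add(Pow(L, 2), 3) = Add(3, Pow(L, 2)))
Function('w')(Q) = Add(1, Q) (Function('w')(Q) = Add(Q, 1) = Add(1, Q))
Add(Mul(27, Mul(Function('q')(2, 6), 4)), Function('w')(-6)) = Add(Mul(27, Mul(Add(3, Pow(6, 2)), 4)), Add(1, -6)) = Add(Mul(27, Mul(Add(3, 36), 4)), -5) = Add(Mul(27, Mul(39, 4)), -5) = Add(Mul(27, 156), -5) = Add(4212, -5) = 4207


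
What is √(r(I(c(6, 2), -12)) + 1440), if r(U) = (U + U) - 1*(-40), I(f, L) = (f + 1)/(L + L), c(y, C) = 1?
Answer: √53274/6 ≈ 38.469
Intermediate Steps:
I(f, L) = (1 + f)/(2*L) (I(f, L) = (1 + f)/((2*L)) = (1 + f)*(1/(2*L)) = (1 + f)/(2*L))
r(U) = 40 + 2*U (r(U) = 2*U + 40 = 40 + 2*U)
√(r(I(c(6, 2), -12)) + 1440) = √((40 + 2*((½)*(1 + 1)/(-12))) + 1440) = √((40 + 2*((½)*(-1/12)*2)) + 1440) = √((40 + 2*(-1/12)) + 1440) = √((40 - ⅙) + 1440) = √(239/6 + 1440) = √(8879/6) = √53274/6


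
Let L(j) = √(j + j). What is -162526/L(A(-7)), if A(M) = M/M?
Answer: -81263*√2 ≈ -1.1492e+5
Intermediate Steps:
A(M) = 1
L(j) = √2*√j (L(j) = √(2*j) = √2*√j)
-162526/L(A(-7)) = -162526*√2/2 = -81263*√2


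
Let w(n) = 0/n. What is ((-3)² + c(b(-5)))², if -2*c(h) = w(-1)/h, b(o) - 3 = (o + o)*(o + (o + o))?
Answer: 81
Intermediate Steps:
b(o) = 3 + 6*o² (b(o) = 3 + (o + o)*(o + (o + o)) = 3 + (2*o)*(o + 2*o) = 3 + (2*o)*(3*o) = 3 + 6*o²)
w(n) = 0
c(h) = 0 (c(h) = -0/h = -½*0 = 0)
((-3)² + c(b(-5)))² = ((-3)² + 0)² = (9 + 0)² = 9² = 81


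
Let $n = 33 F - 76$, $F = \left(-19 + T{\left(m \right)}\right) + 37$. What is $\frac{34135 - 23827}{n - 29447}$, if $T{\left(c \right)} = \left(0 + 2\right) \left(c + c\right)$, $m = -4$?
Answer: $- \frac{3436}{9819} \approx -0.34993$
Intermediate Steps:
$T{\left(c \right)} = 4 c$ ($T{\left(c \right)} = 2 \cdot 2 c = 4 c$)
$F = 2$ ($F = \left(-19 + 4 \left(-4\right)\right) + 37 = \left(-19 - 16\right) + 37 = -35 + 37 = 2$)
$n = -10$ ($n = 33 \cdot 2 - 76 = 66 - 76 = -10$)
$\frac{34135 - 23827}{n - 29447} = \frac{34135 - 23827}{-10 - 29447} = \frac{10308}{-29457} = 10308 \left(- \frac{1}{29457}\right) = - \frac{3436}{9819}$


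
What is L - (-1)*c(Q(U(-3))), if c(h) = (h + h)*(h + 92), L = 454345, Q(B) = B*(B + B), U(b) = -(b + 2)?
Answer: 454721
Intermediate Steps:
U(b) = -2 - b (U(b) = -(2 + b) = -2 - b)
Q(B) = 2*B**2 (Q(B) = B*(2*B) = 2*B**2)
c(h) = 2*h*(92 + h) (c(h) = (2*h)*(92 + h) = 2*h*(92 + h))
L - (-1)*c(Q(U(-3))) = 454345 - (-1)*2*(2*(-2 - 1*(-3))**2)*(92 + 2*(-2 - 1*(-3))**2) = 454345 - (-1)*2*(2*(-2 + 3)**2)*(92 + 2*(-2 + 3)**2) = 454345 - (-1)*2*(2*1**2)*(92 + 2*1**2) = 454345 - (-1)*2*(2*1)*(92 + 2*1) = 454345 - (-1)*2*2*(92 + 2) = 454345 - (-1)*2*2*94 = 454345 - (-1)*376 = 454345 - 1*(-376) = 454345 + 376 = 454721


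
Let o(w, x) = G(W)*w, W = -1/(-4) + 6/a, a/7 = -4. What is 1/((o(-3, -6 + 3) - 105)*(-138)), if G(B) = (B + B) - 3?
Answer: 7/92943 ≈ 7.5315e-5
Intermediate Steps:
a = -28 (a = 7*(-4) = -28)
W = 1/28 (W = -1/(-4) + 6/(-28) = -1*(-¼) + 6*(-1/28) = ¼ - 3/14 = 1/28 ≈ 0.035714)
G(B) = -3 + 2*B (G(B) = 2*B - 3 = -3 + 2*B)
o(w, x) = -41*w/14 (o(w, x) = (-3 + 2*(1/28))*w = (-3 + 1/14)*w = -41*w/14)
1/((o(-3, -6 + 3) - 105)*(-138)) = 1/((-41/14*(-3) - 105)*(-138)) = 1/((123/14 - 105)*(-138)) = 1/(-1347/14*(-138)) = 1/(92943/7) = 7/92943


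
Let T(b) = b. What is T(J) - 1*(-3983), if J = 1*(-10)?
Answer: 3973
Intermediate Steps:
J = -10
T(J) - 1*(-3983) = -10 - 1*(-3983) = -10 + 3983 = 3973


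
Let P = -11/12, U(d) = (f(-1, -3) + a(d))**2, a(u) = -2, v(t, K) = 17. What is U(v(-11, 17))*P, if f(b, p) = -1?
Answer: -33/4 ≈ -8.2500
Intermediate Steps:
U(d) = 9 (U(d) = (-1 - 2)**2 = (-3)**2 = 9)
P = -11/12 (P = -11*1/12 = -11/12 ≈ -0.91667)
U(v(-11, 17))*P = 9*(-11/12) = -33/4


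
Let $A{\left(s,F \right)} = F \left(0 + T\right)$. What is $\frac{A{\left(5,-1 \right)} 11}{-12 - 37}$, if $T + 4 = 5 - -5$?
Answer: $\frac{66}{49} \approx 1.3469$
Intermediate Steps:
$T = 6$ ($T = -4 + \left(5 - -5\right) = -4 + \left(5 + 5\right) = -4 + 10 = 6$)
$A{\left(s,F \right)} = 6 F$ ($A{\left(s,F \right)} = F \left(0 + 6\right) = F 6 = 6 F$)
$\frac{A{\left(5,-1 \right)} 11}{-12 - 37} = \frac{6 \left(-1\right) 11}{-12 - 37} = \frac{\left(-6\right) 11}{-49} = \left(-66\right) \left(- \frac{1}{49}\right) = \frac{66}{49}$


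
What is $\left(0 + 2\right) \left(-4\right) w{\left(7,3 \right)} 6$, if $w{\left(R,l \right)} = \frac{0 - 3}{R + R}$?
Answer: $\frac{72}{7} \approx 10.286$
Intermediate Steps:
$w{\left(R,l \right)} = - \frac{3}{2 R}$
$\left(0 + 2\right) \left(-4\right) w{\left(7,3 \right)} 6 = \left(0 + 2\right) \left(-4\right) \left(- \frac{3}{2 \cdot 7}\right) 6 = 2 \left(-4\right) \left(\left(- \frac{3}{2}\right) \frac{1}{7}\right) 6 = \left(-8\right) \left(- \frac{3}{14}\right) 6 = \frac{12}{7} \cdot 6 = \frac{72}{7}$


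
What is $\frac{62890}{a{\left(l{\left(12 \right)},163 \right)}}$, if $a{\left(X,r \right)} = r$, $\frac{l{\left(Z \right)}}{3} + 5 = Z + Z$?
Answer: $\frac{62890}{163} \approx 385.83$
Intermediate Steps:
$l{\left(Z \right)} = -15 + 6 Z$ ($l{\left(Z \right)} = -15 + 3 \left(Z + Z\right) = -15 + 3 \cdot 2 Z = -15 + 6 Z$)
$\frac{62890}{a{\left(l{\left(12 \right)},163 \right)}} = \frac{62890}{163}$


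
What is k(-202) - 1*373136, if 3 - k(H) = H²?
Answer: -413937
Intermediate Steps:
k(H) = 3 - H²
k(-202) - 1*373136 = (3 - 1*(-202)²) - 1*373136 = (3 - 1*40804) - 373136 = (3 - 40804) - 373136 = -40801 - 373136 = -413937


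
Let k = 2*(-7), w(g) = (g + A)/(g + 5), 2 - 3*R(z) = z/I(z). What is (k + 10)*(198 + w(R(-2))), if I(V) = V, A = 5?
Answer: -796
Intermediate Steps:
R(z) = ⅓ (R(z) = ⅔ - z/(3*z) = ⅔ - ⅓*1 = ⅔ - ⅓ = ⅓)
w(g) = 1 (w(g) = (g + 5)/(g + 5) = (5 + g)/(5 + g) = 1)
k = -14
(k + 10)*(198 + w(R(-2))) = (-14 + 10)*(198 + 1) = -4*199 = -796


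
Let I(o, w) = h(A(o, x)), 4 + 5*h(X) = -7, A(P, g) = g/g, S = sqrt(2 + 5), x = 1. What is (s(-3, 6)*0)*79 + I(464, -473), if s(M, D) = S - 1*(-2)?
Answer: -11/5 ≈ -2.2000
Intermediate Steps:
S = sqrt(7) ≈ 2.6458
A(P, g) = 1
s(M, D) = 2 + sqrt(7) (s(M, D) = sqrt(7) - 1*(-2) = sqrt(7) + 2 = 2 + sqrt(7))
h(X) = -11/5 (h(X) = -4/5 + (1/5)*(-7) = -4/5 - 7/5 = -11/5)
I(o, w) = -11/5
(s(-3, 6)*0)*79 + I(464, -473) = ((2 + sqrt(7))*0)*79 - 11/5 = 0*79 - 11/5 = 0 - 11/5 = -11/5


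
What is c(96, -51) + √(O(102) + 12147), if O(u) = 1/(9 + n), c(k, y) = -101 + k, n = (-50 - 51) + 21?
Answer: -5 + 2*√15308239/71 ≈ 105.21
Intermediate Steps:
n = -80 (n = -101 + 21 = -80)
O(u) = -1/71 (O(u) = 1/(9 - 80) = 1/(-71) = -1/71)
c(96, -51) + √(O(102) + 12147) = (-101 + 96) + √(-1/71 + 12147) = -5 + √(862436/71) = -5 + 2*√15308239/71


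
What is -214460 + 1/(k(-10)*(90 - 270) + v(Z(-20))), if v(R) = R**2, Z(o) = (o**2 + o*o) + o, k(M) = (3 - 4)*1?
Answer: -130516066799/608580 ≈ -2.1446e+5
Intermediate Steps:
k(M) = -1 (k(M) = -1*1 = -1)
Z(o) = o + 2*o**2 (Z(o) = (o**2 + o**2) + o = 2*o**2 + o = o + 2*o**2)
-214460 + 1/(k(-10)*(90 - 270) + v(Z(-20))) = -214460 + 1/(-(90 - 270) + (-20*(1 + 2*(-20)))**2) = -214460 + 1/(-1*(-180) + (-20*(1 - 40))**2) = -214460 + 1/(180 + (-20*(-39))**2) = -214460 + 1/(180 + 780**2) = -214460 + 1/(180 + 608400) = -214460 + 1/608580 = -130516066799/608580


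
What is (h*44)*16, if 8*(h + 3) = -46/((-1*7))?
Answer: -10736/7 ≈ -1533.7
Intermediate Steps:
h = -61/28 (h = -3 + (-46/((-1*7)))/8 = -3 + (-46/(-7))/8 = -3 + (-46*(-⅐))/8 = -3 + (⅛)*(46/7) = -3 + 23/28 = -61/28 ≈ -2.1786)
(h*44)*16 = -61/28*44*16 = -671/7*16 = -10736/7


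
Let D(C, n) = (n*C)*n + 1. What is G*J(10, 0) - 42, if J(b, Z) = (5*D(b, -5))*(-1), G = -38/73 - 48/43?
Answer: 6316352/3139 ≈ 2012.2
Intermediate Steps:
D(C, n) = 1 + C*n² (D(C, n) = (C*n)*n + 1 = C*n² + 1 = 1 + C*n²)
G = -5138/3139 (G = -38*1/73 - 48*1/43 = -38/73 - 48/43 = -5138/3139 ≈ -1.6368)
J(b, Z) = -5 - 125*b (J(b, Z) = (5*(1 + b*(-5)²))*(-1) = (5*(1 + b*25))*(-1) = (5*(1 + 25*b))*(-1) = (5 + 125*b)*(-1) = -5 - 125*b)
G*J(10, 0) - 42 = -5138*(-5 - 125*10)/3139 - 42 = -5138*(-5 - 1250)/3139 - 42 = -5138/3139*(-1255) - 42 = 6448190/3139 - 42 = 6316352/3139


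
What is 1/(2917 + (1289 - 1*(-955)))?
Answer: 1/5161 ≈ 0.00019376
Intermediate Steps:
1/(2917 + (1289 - 1*(-955))) = 1/(2917 + (1289 + 955)) = 1/(2917 + 2244) = 1/5161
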